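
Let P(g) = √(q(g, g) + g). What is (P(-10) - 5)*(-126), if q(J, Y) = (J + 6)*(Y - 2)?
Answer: 630 - 126*√38 ≈ -146.72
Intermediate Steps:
q(J, Y) = (-2 + Y)*(6 + J) (q(J, Y) = (6 + J)*(-2 + Y) = (-2 + Y)*(6 + J))
P(g) = √(-12 + g² + 5*g) (P(g) = √((-12 - 2*g + 6*g + g*g) + g) = √((-12 - 2*g + 6*g + g²) + g) = √((-12 + g² + 4*g) + g) = √(-12 + g² + 5*g))
(P(-10) - 5)*(-126) = (√(-12 + (-10)² + 5*(-10)) - 5)*(-126) = (√(-12 + 100 - 50) - 5)*(-126) = (√38 - 5)*(-126) = (-5 + √38)*(-126) = 630 - 126*√38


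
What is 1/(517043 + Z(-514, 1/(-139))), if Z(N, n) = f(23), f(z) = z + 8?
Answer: 1/517074 ≈ 1.9340e-6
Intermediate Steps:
f(z) = 8 + z
Z(N, n) = 31 (Z(N, n) = 8 + 23 = 31)
1/(517043 + Z(-514, 1/(-139))) = 1/(517043 + 31) = 1/517074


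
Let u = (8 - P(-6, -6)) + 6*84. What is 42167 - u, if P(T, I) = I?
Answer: 41649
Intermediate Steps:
u = 518 (u = (8 - 1*(-6)) + 6*84 = (8 + 6) + 504 = 14 + 504 = 518)
42167 - u = 42167 - 1*518 = 42167 - 518 = 41649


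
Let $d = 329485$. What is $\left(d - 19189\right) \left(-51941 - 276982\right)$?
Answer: $-102063491208$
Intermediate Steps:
$\left(d - 19189\right) \left(-51941 - 276982\right) = \left(329485 - 19189\right) \left(-51941 - 276982\right) = 310296 \left(-328923\right) = -102063491208$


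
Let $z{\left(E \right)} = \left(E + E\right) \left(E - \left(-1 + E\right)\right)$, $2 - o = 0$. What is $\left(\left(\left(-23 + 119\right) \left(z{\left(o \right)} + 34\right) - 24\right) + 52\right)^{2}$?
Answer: $13512976$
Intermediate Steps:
$o = 2$ ($o = 2 - 0 = 2 + 0 = 2$)
$z{\left(E \right)} = 2 E$ ($z{\left(E \right)} = 2 E 1 = 2 E$)
$\left(\left(\left(-23 + 119\right) \left(z{\left(o \right)} + 34\right) - 24\right) + 52\right)^{2} = \left(\left(\left(-23 + 119\right) \left(2 \cdot 2 + 34\right) - 24\right) + 52\right)^{2} = \left(\left(96 \left(4 + 34\right) - 24\right) + 52\right)^{2} = \left(\left(96 \cdot 38 - 24\right) + 52\right)^{2} = \left(\left(3648 - 24\right) + 52\right)^{2} = \left(3624 + 52\right)^{2} = 3676^{2} = 13512976$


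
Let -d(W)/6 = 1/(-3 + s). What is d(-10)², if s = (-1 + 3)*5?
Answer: 36/49 ≈ 0.73469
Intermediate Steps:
s = 10 (s = 2*5 = 10)
d(W) = -6/7 (d(W) = -6/(-3 + 10) = -6/7)
d(-10)² = (-6/7)² = 36/49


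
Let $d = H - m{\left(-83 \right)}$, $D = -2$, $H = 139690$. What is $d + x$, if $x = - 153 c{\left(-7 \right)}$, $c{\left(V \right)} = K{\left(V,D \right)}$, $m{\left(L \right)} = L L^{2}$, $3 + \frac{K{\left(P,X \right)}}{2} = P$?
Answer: $714537$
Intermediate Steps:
$K{\left(P,X \right)} = -6 + 2 P$
$m{\left(L \right)} = L^{3}$
$c{\left(V \right)} = -6 + 2 V$
$d = 711477$ ($d = 139690 - \left(-83\right)^{3} = 139690 - -571787 = 139690 + 571787 = 711477$)
$x = 3060$ ($x = - 153 \left(-6 + 2 \left(-7\right)\right) = - 153 \left(-6 - 14\right) = \left(-153\right) \left(-20\right) = 3060$)
$d + x = 711477 + 3060 = 714537$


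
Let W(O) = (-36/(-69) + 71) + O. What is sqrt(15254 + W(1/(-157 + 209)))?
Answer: sqrt(5480474753)/598 ≈ 123.80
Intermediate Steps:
W(O) = 1645/23 + O (W(O) = (-36*(-1/69) + 71) + O = (12/23 + 71) + O = 1645/23 + O)
sqrt(15254 + W(1/(-157 + 209))) = sqrt(15254 + (1645/23 + 1/(-157 + 209))) = sqrt(15254 + (1645/23 + 1/52)) = sqrt(15254 + 85563/1196) = sqrt(18329347/1196) = sqrt(5480474753)/598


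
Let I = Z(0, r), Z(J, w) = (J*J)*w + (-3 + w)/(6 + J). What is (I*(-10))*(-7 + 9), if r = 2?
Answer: 10/3 ≈ 3.3333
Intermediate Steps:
Z(J, w) = w*J² + (-3 + w)/(6 + J) (Z(J, w) = J²*w + (-3 + w)/(6 + J) = w*J² + (-3 + w)/(6 + J))
I = -⅙ (I = (-3 + 2 + 2*0³ + 6*2*0²)/(6 + 0) = (-3 + 2 + 2*0 + 6*2*0)/6 = (-3 + 2 + 0 + 0)/6 = (⅙)*(-1) = -⅙ ≈ -0.16667)
(I*(-10))*(-7 + 9) = (-⅙*(-10))*(-7 + 9) = (5/3)*2 = 10/3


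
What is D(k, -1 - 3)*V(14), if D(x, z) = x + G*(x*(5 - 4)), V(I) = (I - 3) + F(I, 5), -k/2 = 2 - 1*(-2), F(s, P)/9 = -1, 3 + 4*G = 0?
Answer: -4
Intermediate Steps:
G = -¾ (G = -¾ + (¼)*0 = -¾ + 0 = -¾ ≈ -0.75000)
F(s, P) = -9 (F(s, P) = 9*(-1) = -9)
k = -8 (k = -2*(2 - 1*(-2)) = -2*(2 + 2) = -2*4 = -8)
V(I) = -12 + I (V(I) = (I - 3) - 9 = (-3 + I) - 9 = -12 + I)
D(x, z) = x/4 (D(x, z) = x - 3*x*(5 - 4)/4 = x - 3*x/4 = x/4)
D(k, -1 - 3)*V(14) = ((¼)*(-8))*(-12 + 14) = -2*2 = -4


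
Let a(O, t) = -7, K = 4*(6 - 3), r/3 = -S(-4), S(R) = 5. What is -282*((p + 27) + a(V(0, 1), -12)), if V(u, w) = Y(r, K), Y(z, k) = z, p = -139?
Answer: 33558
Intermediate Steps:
r = -15 (r = 3*(-1*5) = 3*(-5) = -15)
K = 12 (K = 4*3 = 12)
V(u, w) = -15
-282*((p + 27) + a(V(0, 1), -12)) = -282*((-139 + 27) - 7) = -282*(-112 - 7) = -282*(-119) = 33558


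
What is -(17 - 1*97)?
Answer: 80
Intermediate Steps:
-(17 - 1*97) = -(17 - 97) = -1*(-80) = 80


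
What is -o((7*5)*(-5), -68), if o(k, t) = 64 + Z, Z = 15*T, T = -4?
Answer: -4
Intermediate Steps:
Z = -60 (Z = 15*(-4) = -60)
o(k, t) = 4 (o(k, t) = 64 - 60 = 4)
-o((7*5)*(-5), -68) = -1*4 = -4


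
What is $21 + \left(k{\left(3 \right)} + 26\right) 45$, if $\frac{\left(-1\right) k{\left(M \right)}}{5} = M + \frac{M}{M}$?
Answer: $291$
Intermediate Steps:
$k{\left(M \right)} = -5 - 5 M$ ($k{\left(M \right)} = - 5 \left(M + \frac{M}{M}\right) = - 5 \left(M + 1\right) = - 5 \left(1 + M\right) = -5 - 5 M$)
$21 + \left(k{\left(3 \right)} + 26\right) 45 = 21 + \left(\left(-5 - 15\right) + 26\right) 45 = 21 + \left(-20 + 26\right) 45 = 21 + 6 \cdot 45 = 21 + 270 = 291$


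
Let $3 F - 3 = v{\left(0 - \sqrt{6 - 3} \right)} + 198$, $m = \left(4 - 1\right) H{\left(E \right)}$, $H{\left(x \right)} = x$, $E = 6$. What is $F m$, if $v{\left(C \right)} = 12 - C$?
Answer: $1278 + 6 \sqrt{3} \approx 1288.4$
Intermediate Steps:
$m = 18$ ($m = \left(4 - 1\right) 6 = 3 \cdot 6 = 18$)
$F = 71 + \frac{\sqrt{3}}{3}$ ($F = 1 + \frac{\left(12 - \left(0 - \sqrt{6 - 3}\right)\right) + 198}{3} = 1 + \frac{\left(12 - \left(0 - \sqrt{3}\right)\right) + 198}{3} = 1 + \frac{\left(12 - - \sqrt{3}\right) + 198}{3} = 1 + \frac{\left(12 + \sqrt{3}\right) + 198}{3} = 1 + \frac{210 + \sqrt{3}}{3} = 1 + \left(70 + \frac{\sqrt{3}}{3}\right) = 71 + \frac{\sqrt{3}}{3} \approx 71.577$)
$F m = \left(71 + \frac{\sqrt{3}}{3}\right) 18 = 1278 + 6 \sqrt{3}$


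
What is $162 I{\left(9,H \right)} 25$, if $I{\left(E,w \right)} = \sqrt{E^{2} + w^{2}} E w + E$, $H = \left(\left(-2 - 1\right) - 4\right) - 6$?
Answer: $36450 - 2369250 \sqrt{10} \approx -7.4558 \cdot 10^{6}$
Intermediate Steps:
$H = -13$ ($H = \left(-3 - 4\right) - 6 = -7 - 6 = -13$)
$I{\left(E,w \right)} = E + E w \sqrt{E^{2} + w^{2}}$ ($I{\left(E,w \right)} = E \sqrt{E^{2} + w^{2}} w + E = E w \sqrt{E^{2} + w^{2}} + E = E + E w \sqrt{E^{2} + w^{2}}$)
$162 I{\left(9,H \right)} 25 = 162 \cdot 9 \left(1 - 13 \sqrt{9^{2} + \left(-13\right)^{2}}\right) 25 = 162 \cdot 9 \left(1 - 13 \sqrt{81 + 169}\right) 25 = 162 \cdot 9 \left(1 - 13 \sqrt{250}\right) 25 = 162 \cdot 9 \left(1 - 13 \cdot 5 \sqrt{10}\right) 25 = 162 \cdot 9 \left(1 - 65 \sqrt{10}\right) 25 = 162 \left(9 - 585 \sqrt{10}\right) 25 = \left(1458 - 94770 \sqrt{10}\right) 25 = 36450 - 2369250 \sqrt{10}$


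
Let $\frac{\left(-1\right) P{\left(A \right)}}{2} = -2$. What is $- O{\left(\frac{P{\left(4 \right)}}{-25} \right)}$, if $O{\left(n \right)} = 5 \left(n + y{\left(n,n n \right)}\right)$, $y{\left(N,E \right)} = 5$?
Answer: $- \frac{121}{5} \approx -24.2$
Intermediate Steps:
$P{\left(A \right)} = 4$ ($P{\left(A \right)} = \left(-2\right) \left(-2\right) = 4$)
$O{\left(n \right)} = 25 + 5 n$ ($O{\left(n \right)} = 5 \left(n + 5\right) = 5 \left(5 + n\right) = 25 + 5 n$)
$- O{\left(\frac{P{\left(4 \right)}}{-25} \right)} = - (25 + 5 \frac{4}{-25}) = - (25 + 5 \cdot 4 \left(- \frac{1}{25}\right)) = - (25 + 5 \left(- \frac{4}{25}\right)) = - (25 - \frac{4}{5}) = \left(-1\right) \frac{121}{5} = - \frac{121}{5}$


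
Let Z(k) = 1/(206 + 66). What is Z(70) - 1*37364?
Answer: -10163007/272 ≈ -37364.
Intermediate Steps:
Z(k) = 1/272
Z(70) - 1*37364 = 1/272 - 1*37364 = 1/272 - 37364 = -10163007/272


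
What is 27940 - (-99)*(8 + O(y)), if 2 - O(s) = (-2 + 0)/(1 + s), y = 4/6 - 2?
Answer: 28336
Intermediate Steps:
y = -4/3 (y = 4*(⅙) - 2 = ⅔ - 2 = -4/3 ≈ -1.3333)
O(s) = 2 + 2/(1 + s) (O(s) = 2 - (-2 + 0)/(1 + s) = 2 - (-2)/(1 + s) = 2 + 2/(1 + s))
27940 - (-99)*(8 + O(y)) = 27940 - (-99)*(8 + 2*(2 - 4/3)/(1 - 4/3)) = 27940 - (-99)*(8 + 2*(⅔)/(-⅓)) = 27940 - (-99)*(8 + 2*(-3)*(⅔)) = 27940 - (-99)*(8 - 4) = 27940 - (-99)*4 = 27940 - 1*(-396) = 27940 + 396 = 28336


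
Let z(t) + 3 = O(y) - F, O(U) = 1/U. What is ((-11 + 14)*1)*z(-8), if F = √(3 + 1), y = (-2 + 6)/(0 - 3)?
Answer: -69/4 ≈ -17.250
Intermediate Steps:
y = -4/3 (y = 4/(-3) = 4*(-⅓) = -4/3 ≈ -1.3333)
F = 2 (F = √4 = 2)
O(U) = 1/U
z(t) = -23/4 (z(t) = -3 + (1/(-4/3) - 1*2) = -3 + (-¾ - 2) = -3 - 11/4 = -23/4)
((-11 + 14)*1)*z(-8) = ((-11 + 14)*1)*(-23/4) = (3*1)*(-23/4) = 3*(-23/4) = -69/4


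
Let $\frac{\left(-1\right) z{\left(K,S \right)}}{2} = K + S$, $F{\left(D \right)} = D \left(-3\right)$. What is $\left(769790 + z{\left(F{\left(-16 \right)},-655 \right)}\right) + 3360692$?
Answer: $4131696$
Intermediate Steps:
$F{\left(D \right)} = - 3 D$
$z{\left(K,S \right)} = - 2 K - 2 S$ ($z{\left(K,S \right)} = - 2 \left(K + S\right) = - 2 K - 2 S$)
$\left(769790 + z{\left(F{\left(-16 \right)},-655 \right)}\right) + 3360692 = \left(769790 - \left(-1310 + 2 \left(\left(-3\right) \left(-16\right)\right)\right)\right) + 3360692 = \left(769790 + \left(\left(-2\right) 48 + 1310\right)\right) + 3360692 = \left(769790 + \left(-96 + 1310\right)\right) + 3360692 = \left(769790 + 1214\right) + 3360692 = 771004 + 3360692 = 4131696$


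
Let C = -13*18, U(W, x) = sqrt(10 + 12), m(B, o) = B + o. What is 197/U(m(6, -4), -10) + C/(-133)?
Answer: 234/133 + 197*sqrt(22)/22 ≈ 43.760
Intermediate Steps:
U(W, x) = sqrt(22)
C = -234
197/U(m(6, -4), -10) + C/(-133) = 197/(sqrt(22)) - 234/(-133) = 197*(sqrt(22)/22) - 234*(-1/133) = 197*sqrt(22)/22 + 234/133 = 234/133 + 197*sqrt(22)/22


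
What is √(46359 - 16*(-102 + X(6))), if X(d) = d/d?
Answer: 5*√1919 ≈ 219.03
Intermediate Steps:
X(d) = 1
√(46359 - 16*(-102 + X(6))) = √(46359 - 16*(-102 + 1)) = √(46359 - 16*(-101)) = √(46359 + 1616) = √47975 = 5*√1919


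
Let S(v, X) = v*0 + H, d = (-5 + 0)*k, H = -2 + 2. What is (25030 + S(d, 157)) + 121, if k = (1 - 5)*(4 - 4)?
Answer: 25151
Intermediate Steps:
H = 0
k = 0 (k = -4*0 = 0)
d = 0 (d = (-5 + 0)*0 = -5*0 = 0)
S(v, X) = 0 (S(v, X) = v*0 + 0 = 0 + 0 = 0)
(25030 + S(d, 157)) + 121 = (25030 + 0) + 121 = 25030 + 121 = 25151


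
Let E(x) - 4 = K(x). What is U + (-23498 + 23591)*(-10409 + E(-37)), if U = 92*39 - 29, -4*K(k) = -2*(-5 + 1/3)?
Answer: -964323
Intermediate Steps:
K(k) = -7/3 (K(k) = -(-1)*(-5 + 1/3)/2 = -(-1)*(-5 + ⅓)/2 = -(-1)*(-14)/(2*3) = -¼*28/3 = -7/3)
E(x) = 5/3 (E(x) = 4 - 7/3 = 5/3)
U = 3559 (U = 3588 - 29 = 3559)
U + (-23498 + 23591)*(-10409 + E(-37)) = 3559 + (-23498 + 23591)*(-10409 + 5/3) = 3559 + 93*(-31222/3) = 3559 - 967882 = -964323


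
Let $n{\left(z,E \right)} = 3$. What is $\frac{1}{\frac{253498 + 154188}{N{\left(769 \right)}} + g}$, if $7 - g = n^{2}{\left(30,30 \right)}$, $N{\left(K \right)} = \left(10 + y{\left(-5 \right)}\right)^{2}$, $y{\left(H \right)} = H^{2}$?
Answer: $\frac{1225}{405236} \approx 0.0030229$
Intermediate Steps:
$N{\left(K \right)} = 1225$ ($N{\left(K \right)} = \left(10 + \left(-5\right)^{2}\right)^{2} = \left(10 + 25\right)^{2} = 35^{2} = 1225$)
$g = -2$ ($g = 7 - 3^{2} = 7 - 9 = -2$)
$\frac{1}{\frac{253498 + 154188}{N{\left(769 \right)}} + g} = \frac{1}{\frac{253498 + 154188}{1225} - 2} = \frac{1}{407686 \cdot \frac{1}{1225} - 2} = \frac{1}{\frac{407686}{1225} - 2} = \frac{1}{\frac{405236}{1225}} = \frac{1225}{405236}$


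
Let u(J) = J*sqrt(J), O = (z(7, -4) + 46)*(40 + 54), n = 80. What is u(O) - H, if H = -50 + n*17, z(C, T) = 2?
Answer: -1310 + 18048*sqrt(282) ≈ 3.0177e+5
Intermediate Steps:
O = 4512 (O = (2 + 46)*(40 + 54) = 48*94 = 4512)
u(J) = J**(3/2)
H = 1310 (H = -50 + 80*17 = -50 + 1360 = 1310)
u(O) - H = 4512**(3/2) - 1*1310 = 18048*sqrt(282) - 1310 = -1310 + 18048*sqrt(282)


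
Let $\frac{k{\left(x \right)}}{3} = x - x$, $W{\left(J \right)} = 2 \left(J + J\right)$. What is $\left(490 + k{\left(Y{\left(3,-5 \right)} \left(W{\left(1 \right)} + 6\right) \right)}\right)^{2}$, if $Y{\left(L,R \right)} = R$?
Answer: $240100$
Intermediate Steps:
$W{\left(J \right)} = 4 J$ ($W{\left(J \right)} = 2 \cdot 2 J = 4 J$)
$k{\left(x \right)} = 0$ ($k{\left(x \right)} = 3 \left(x - x\right) = 3 \cdot 0 = 0$)
$\left(490 + k{\left(Y{\left(3,-5 \right)} \left(W{\left(1 \right)} + 6\right) \right)}\right)^{2} = \left(490 + 0\right)^{2} = 490^{2} = 240100$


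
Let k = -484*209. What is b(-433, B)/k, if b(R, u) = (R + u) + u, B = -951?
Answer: 2335/101156 ≈ 0.023083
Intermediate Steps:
k = -101156
b(R, u) = R + 2*u
b(-433, B)/k = (-433 + 2*(-951))/(-101156) = (-433 - 1902)*(-1/101156) = -2335*(-1/101156) = 2335/101156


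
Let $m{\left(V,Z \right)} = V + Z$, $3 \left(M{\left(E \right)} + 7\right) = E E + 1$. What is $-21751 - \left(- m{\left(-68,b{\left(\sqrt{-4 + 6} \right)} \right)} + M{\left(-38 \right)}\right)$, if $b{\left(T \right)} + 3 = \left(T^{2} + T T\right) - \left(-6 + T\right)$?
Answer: $- \frac{66860}{3} - \sqrt{2} \approx -22288.0$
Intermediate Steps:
$M{\left(E \right)} = - \frac{20}{3} + \frac{E^{2}}{3}$ ($M{\left(E \right)} = -7 + \frac{E E + 1}{3} = -7 + \frac{E^{2} + 1}{3} = -7 + \frac{1 + E^{2}}{3} = -7 + \left(\frac{1}{3} + \frac{E^{2}}{3}\right) = - \frac{20}{3} + \frac{E^{2}}{3}$)
$b{\left(T \right)} = 3 - T + 2 T^{2}$ ($b{\left(T \right)} = -3 - \left(-6 + T - T^{2} - T T\right) = -3 - \left(-6 + T - 2 T^{2}\right) = -3 + \left(6 - T + 2 T^{2}\right) = 3 - T + 2 T^{2}$)
$-21751 - \left(- m{\left(-68,b{\left(\sqrt{-4 + 6} \right)} \right)} + M{\left(-38 \right)}\right) = -21751 - \left(\frac{163}{3} + \frac{1444}{3} + \sqrt{-4 + 6}\right) = -21751 - \left(\frac{163}{3} + \frac{1444}{3} + \sqrt{2}\right) = -21751 - \left(\frac{1607}{3} + \sqrt{2}\right) = - \frac{66860}{3} - \sqrt{2}$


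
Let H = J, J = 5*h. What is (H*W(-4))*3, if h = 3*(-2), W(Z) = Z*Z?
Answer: -1440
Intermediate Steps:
W(Z) = Z²
h = -6
J = -30 (J = 5*(-6) = -30)
H = -30
(H*W(-4))*3 = -30*(-4)²*3 = -30*16*3 = -480*3 = -1440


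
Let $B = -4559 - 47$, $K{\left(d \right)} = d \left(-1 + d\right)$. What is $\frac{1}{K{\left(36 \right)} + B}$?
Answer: $- \frac{1}{3346} \approx -0.00029886$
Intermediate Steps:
$B = -4606$
$\frac{1}{K{\left(36 \right)} + B} = \frac{1}{36 \left(-1 + 36\right) - 4606} = \frac{1}{36 \cdot 35 - 4606} = \frac{1}{1260 - 4606} = \frac{1}{-3346} = - \frac{1}{3346}$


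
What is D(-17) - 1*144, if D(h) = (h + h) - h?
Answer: -161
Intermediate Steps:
D(h) = h (D(h) = 2*h - h = h)
D(-17) - 1*144 = -17 - 1*144 = -17 - 144 = -161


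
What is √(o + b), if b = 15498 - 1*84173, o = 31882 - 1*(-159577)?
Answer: 4*√7674 ≈ 350.41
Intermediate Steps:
o = 191459 (o = 31882 + 159577 = 191459)
b = -68675 (b = 15498 - 84173 = -68675)
√(o + b) = √(191459 - 68675) = √122784 = 4*√7674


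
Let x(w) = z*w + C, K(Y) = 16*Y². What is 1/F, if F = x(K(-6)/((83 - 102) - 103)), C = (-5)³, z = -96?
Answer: 61/20023 ≈ 0.0030465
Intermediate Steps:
C = -125
x(w) = -125 - 96*w (x(w) = -96*w - 125 = -125 - 96*w)
F = 20023/61 (F = -125 - 96*16*(-6)²/((83 - 102) - 103) = -125 - 96*16*36/(-19 - 103) = -125 - 55296/(-122) = -125 - 55296*(-1)/122 = -125 - 96*(-288/61) = -125 + 27648/61 = 20023/61 ≈ 328.25)
1/F = 1/(20023/61) = 61/20023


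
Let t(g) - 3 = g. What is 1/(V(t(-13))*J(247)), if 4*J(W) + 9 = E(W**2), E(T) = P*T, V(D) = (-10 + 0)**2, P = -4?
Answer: -1/6101125 ≈ -1.6390e-7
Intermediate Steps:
t(g) = 3 + g
V(D) = 100 (V(D) = (-10)**2 = 100)
E(T) = -4*T
J(W) = -9/4 - W**2 (J(W) = -9/4 + (-4*W**2)/4 = -9/4 - W**2)
1/(V(t(-13))*J(247)) = 1/(100*(-9/4 - 1*247**2)) = 1/(100*(-9/4 - 1*61009)) = 1/(100*(-9/4 - 61009)) = 1/(100*(-244045/4)) = (1/100)*(-4/244045) = -1/6101125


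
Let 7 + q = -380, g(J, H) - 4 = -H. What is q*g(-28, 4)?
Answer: 0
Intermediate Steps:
g(J, H) = 4 - H
q = -387 (q = -7 - 380 = -387)
q*g(-28, 4) = -387*(4 - 1*4) = -387*(4 - 4) = -387*0 = 0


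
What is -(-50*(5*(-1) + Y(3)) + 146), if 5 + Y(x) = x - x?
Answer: -646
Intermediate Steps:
Y(x) = -5 (Y(x) = -5 + (x - x) = -5 + 0 = -5)
-(-50*(5*(-1) + Y(3)) + 146) = -(-50*(5*(-1) - 5) + 146) = -(-50*(-5 - 5) + 146) = -(-50*(-10) + 146) = -(500 + 146) = -1*646 = -646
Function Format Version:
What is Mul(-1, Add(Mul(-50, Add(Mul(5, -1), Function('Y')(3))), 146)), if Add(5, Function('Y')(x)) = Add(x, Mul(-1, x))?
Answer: -646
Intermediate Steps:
Function('Y')(x) = -5 (Function('Y')(x) = Add(-5, Add(x, Mul(-1, x))) = Add(-5, 0) = -5)
Mul(-1, Add(Mul(-50, Add(Mul(5, -1), Function('Y')(3))), 146)) = Mul(-1, Add(Mul(-50, Add(Mul(5, -1), -5)), 146)) = Mul(-1, Add(Mul(-50, Add(-5, -5)), 146)) = Mul(-1, Add(Mul(-50, -10), 146)) = Mul(-1, Add(500, 146)) = Mul(-1, 646) = -646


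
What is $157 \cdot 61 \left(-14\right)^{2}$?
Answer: $1877092$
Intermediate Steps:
$157 \cdot 61 \left(-14\right)^{2} = 9577 \cdot 196 = 1877092$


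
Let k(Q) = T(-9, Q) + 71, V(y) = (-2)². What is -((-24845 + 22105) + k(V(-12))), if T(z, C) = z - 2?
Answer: 2680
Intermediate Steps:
T(z, C) = -2 + z
V(y) = 4
k(Q) = 60 (k(Q) = (-2 - 9) + 71 = -11 + 71 = 60)
-((-24845 + 22105) + k(V(-12))) = -((-24845 + 22105) + 60) = -(-2740 + 60) = -1*(-2680) = 2680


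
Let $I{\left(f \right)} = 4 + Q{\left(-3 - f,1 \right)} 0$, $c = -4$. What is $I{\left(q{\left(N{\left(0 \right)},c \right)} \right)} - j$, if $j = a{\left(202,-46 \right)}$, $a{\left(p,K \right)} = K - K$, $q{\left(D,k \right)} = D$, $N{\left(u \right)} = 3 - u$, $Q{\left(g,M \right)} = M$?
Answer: $4$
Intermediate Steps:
$a{\left(p,K \right)} = 0$
$j = 0$
$I{\left(f \right)} = 4$ ($I{\left(f \right)} = 4 + 1 \cdot 0 = 4 + 0 = 4$)
$I{\left(q{\left(N{\left(0 \right)},c \right)} \right)} - j = 4 - 0 = 4 + 0 = 4$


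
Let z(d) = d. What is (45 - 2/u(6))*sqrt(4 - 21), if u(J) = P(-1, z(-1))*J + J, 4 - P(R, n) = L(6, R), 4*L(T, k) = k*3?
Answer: 3101*I*sqrt(17)/69 ≈ 185.3*I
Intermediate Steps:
L(T, k) = 3*k/4 (L(T, k) = (k*3)/4 = (3*k)/4 = 3*k/4)
P(R, n) = 4 - 3*R/4
u(J) = 23*J/4 (u(J) = (4 - 3/4*(-1))*J + J = (4 + 3/4)*J + J = 19*J/4 + J = 23*J/4)
(45 - 2/u(6))*sqrt(4 - 21) = (45 - 2/((23/4)*6))*sqrt(4 - 21) = (45 - 2/69/2)*sqrt(-17) = (45 - 2*2/69)*(I*sqrt(17)) = (45 - 4/69)*(I*sqrt(17)) = 3101*(I*sqrt(17))/69 = 3101*I*sqrt(17)/69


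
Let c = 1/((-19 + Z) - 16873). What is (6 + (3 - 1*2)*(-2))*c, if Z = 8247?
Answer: -4/8645 ≈ -0.00046270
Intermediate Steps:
c = -1/8645 (c = 1/((-19 + 8247) - 16873) = 1/(8228 - 16873) = 1/(-8645) = -1/8645 ≈ -0.00011567)
(6 + (3 - 1*2)*(-2))*c = (6 + (3 - 1*2)*(-2))*(-1/8645) = (6 + (3 - 2)*(-2))*(-1/8645) = (6 + 1*(-2))*(-1/8645) = (6 - 2)*(-1/8645) = 4*(-1/8645) = -4/8645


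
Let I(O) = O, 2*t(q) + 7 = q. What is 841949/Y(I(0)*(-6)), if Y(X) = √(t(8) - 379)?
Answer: -841949*I*√1514/757 ≈ -43277.0*I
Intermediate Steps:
t(q) = -7/2 + q/2
Y(X) = I*√1514/2 (Y(X) = √((-7/2 + (½)*8) - 379) = √((-7/2 + 4) - 379) = √(½ - 379) = √(-757/2) = I*√1514/2)
841949/Y(I(0)*(-6)) = 841949/((I*√1514/2)) = 841949*(-I*√1514/757) = -841949*I*√1514/757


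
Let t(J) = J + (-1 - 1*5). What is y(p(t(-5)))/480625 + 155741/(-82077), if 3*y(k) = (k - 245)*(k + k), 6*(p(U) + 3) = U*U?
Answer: -1351206500809/710068646250 ≈ -1.9029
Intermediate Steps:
t(J) = -6 + J (t(J) = J + (-1 - 5) = J - 6 = -6 + J)
p(U) = -3 + U²/6 (p(U) = -3 + (U*U)/6 = -3 + U²/6)
y(k) = 2*k*(-245 + k)/3 (y(k) = ((k - 245)*(k + k))/3 = ((-245 + k)*(2*k))/3 = (2*k*(-245 + k))/3 = 2*k*(-245 + k)/3)
y(p(t(-5)))/480625 + 155741/(-82077) = (2*(-3 + (-6 - 5)²/6)*(-245 + (-3 + (-6 - 5)²/6))/3)/480625 + 155741/(-82077) = (2*(-3 + (⅙)*(-11)²)*(-245 + (-3 + (⅙)*(-11)²))/3)*(1/480625) + 155741*(-1/82077) = (2*(-3 + (⅙)*121)*(-245 + (-3 + (⅙)*121))/3)*(1/480625) - 155741/82077 = (2*(-3 + 121/6)*(-245 + (-3 + 121/6))/3)*(1/480625) - 155741/82077 = ((⅔)*(103/6)*(-245 + 103/6))*(1/480625) - 155741/82077 = ((⅔)*(103/6)*(-1367/6))*(1/480625) - 155741/82077 = -140801/54*1/480625 - 155741/82077 = -140801/25953750 - 155741/82077 = -1351206500809/710068646250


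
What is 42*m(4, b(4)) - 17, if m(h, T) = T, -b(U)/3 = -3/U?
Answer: 155/2 ≈ 77.500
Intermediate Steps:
b(U) = 9/U (b(U) = -(-9)/U = 9/U)
42*m(4, b(4)) - 17 = 42*(9/4) - 17 = 189/2 - 17 = 155/2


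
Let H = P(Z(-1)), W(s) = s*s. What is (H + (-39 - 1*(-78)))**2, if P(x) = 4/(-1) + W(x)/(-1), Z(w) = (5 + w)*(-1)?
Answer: 361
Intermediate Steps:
W(s) = s**2
Z(w) = -5 - w
P(x) = -4 - x**2 (P(x) = 4/(-1) + x**2/(-1) = 4*(-1) + x**2*(-1) = -4 - x**2)
H = -20 (H = -4 - (-5 - 1*(-1))**2 = -4 - (-5 + 1)**2 = -4 - 1*(-4)**2 = -4 - 1*16 = -4 - 16 = -20)
(H + (-39 - 1*(-78)))**2 = (-20 + (-39 - 1*(-78)))**2 = (-20 + (-39 + 78))**2 = (-20 + 39)**2 = 19**2 = 361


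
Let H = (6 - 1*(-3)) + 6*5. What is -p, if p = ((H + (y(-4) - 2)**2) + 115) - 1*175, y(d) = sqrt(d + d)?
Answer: 25 + 8*I*sqrt(2) ≈ 25.0 + 11.314*I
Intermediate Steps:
y(d) = sqrt(2)*sqrt(d) (y(d) = sqrt(2*d) = sqrt(2)*sqrt(d))
H = 39 (H = (6 + 3) + 30 = 9 + 30 = 39)
p = -21 + (-2 + 2*I*sqrt(2))**2 (p = ((39 + (sqrt(2)*sqrt(-4) - 2)**2) + 115) - 1*175 = ((39 + (sqrt(2)*(2*I) - 2)**2) + 115) - 175 = ((39 + (2*I*sqrt(2) - 2)**2) + 115) - 175 = ((39 + (-2 + 2*I*sqrt(2))**2) + 115) - 175 = (154 + (-2 + 2*I*sqrt(2))**2) - 175 = -21 + (-2 + 2*I*sqrt(2))**2 ≈ -25.0 - 11.314*I)
-p = -(-25 - 8*I*sqrt(2)) = 25 + 8*I*sqrt(2)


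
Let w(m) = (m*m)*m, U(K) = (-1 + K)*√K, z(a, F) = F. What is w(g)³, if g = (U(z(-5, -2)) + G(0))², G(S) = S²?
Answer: -198359290368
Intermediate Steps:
U(K) = √K*(-1 + K)
g = -18 (g = (√(-2)*(-1 - 2) + 0²)² = ((I*√2)*(-3) + 0)² = (-3*I*√2 + 0)² = (-3*I*√2)² = -18)
w(m) = m³ (w(m) = m²*m = m³)
w(g)³ = ((-18)³)³ = (-5832)³ = -198359290368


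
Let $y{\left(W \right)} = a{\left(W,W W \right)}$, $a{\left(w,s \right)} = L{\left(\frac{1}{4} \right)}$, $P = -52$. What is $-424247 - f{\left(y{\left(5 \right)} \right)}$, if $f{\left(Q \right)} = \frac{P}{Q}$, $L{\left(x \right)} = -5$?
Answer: $- \frac{2121287}{5} \approx -4.2426 \cdot 10^{5}$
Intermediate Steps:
$a{\left(w,s \right)} = -5$
$y{\left(W \right)} = -5$
$f{\left(Q \right)} = - \frac{52}{Q}$
$-424247 - f{\left(y{\left(5 \right)} \right)} = -424247 - - \frac{52}{-5} = -424247 - \left(-52\right) \left(- \frac{1}{5}\right) = -424247 - \frac{52}{5} = - \frac{2121287}{5}$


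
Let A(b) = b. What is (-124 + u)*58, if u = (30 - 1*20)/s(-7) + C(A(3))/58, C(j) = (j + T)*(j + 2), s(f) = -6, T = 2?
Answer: -21791/3 ≈ -7263.7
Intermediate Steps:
C(j) = (2 + j)² (C(j) = (j + 2)*(j + 2) = (2 + j)*(2 + j) = (2 + j)²)
u = -215/174 (u = (30 - 1*20)/(-6) + (4 + 3² + 4*3)/58 = (30 - 20)*(-⅙) + (4 + 9 + 12)*(1/58) = 10*(-⅙) + 25*(1/58) = -5/3 + 25/58 = -215/174 ≈ -1.2356)
(-124 + u)*58 = (-124 - 215/174)*58 = -21791/174*58 = -21791/3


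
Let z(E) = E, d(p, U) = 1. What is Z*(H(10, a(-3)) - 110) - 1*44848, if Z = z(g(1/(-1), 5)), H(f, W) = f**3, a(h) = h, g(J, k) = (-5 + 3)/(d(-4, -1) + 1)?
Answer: -45738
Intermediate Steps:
g(J, k) = -1 (g(J, k) = (-5 + 3)/(1 + 1) = -2/2 = -2*1/2 = -1)
Z = -1
Z*(H(10, a(-3)) - 110) - 1*44848 = -(10**3 - 110) - 1*44848 = -(1000 - 110) - 44848 = -1*890 - 44848 = -890 - 44848 = -45738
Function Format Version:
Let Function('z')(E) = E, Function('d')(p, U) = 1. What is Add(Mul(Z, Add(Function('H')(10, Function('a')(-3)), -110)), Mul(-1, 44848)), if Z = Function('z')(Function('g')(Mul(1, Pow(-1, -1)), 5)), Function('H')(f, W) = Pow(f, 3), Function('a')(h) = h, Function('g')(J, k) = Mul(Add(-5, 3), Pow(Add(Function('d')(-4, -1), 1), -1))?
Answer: -45738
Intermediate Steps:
Function('g')(J, k) = -1 (Function('g')(J, k) = Mul(Add(-5, 3), Pow(Add(1, 1), -1)) = Mul(-2, Pow(2, -1)) = Mul(-2, Rational(1, 2)) = -1)
Z = -1
Add(Mul(Z, Add(Function('H')(10, Function('a')(-3)), -110)), Mul(-1, 44848)) = Add(Mul(-1, Add(Pow(10, 3), -110)), Mul(-1, 44848)) = Add(Mul(-1, Add(1000, -110)), -44848) = Add(Mul(-1, 890), -44848) = Add(-890, -44848) = -45738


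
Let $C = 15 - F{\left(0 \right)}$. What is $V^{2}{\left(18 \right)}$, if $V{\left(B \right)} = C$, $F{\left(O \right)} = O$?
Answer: $225$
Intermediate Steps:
$C = 15$ ($C = 15 - 0 = 15 + 0 = 15$)
$V{\left(B \right)} = 15$
$V^{2}{\left(18 \right)} = 15^{2} = 225$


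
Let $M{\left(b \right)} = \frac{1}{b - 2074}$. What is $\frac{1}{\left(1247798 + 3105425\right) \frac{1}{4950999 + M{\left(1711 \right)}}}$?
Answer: $\frac{1797212636}{1580219949} \approx 1.1373$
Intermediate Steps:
$M{\left(b \right)} = \frac{1}{-2074 + b}$
$\frac{1}{\left(1247798 + 3105425\right) \frac{1}{4950999 + M{\left(1711 \right)}}} = \frac{1}{\left(1247798 + 3105425\right) \frac{1}{4950999 + \frac{1}{-2074 + 1711}}} = \frac{1}{4353223 \frac{1}{4950999 + \frac{1}{-363}}} = \frac{1}{4353223 \frac{1}{4950999 - \frac{1}{363}}} = \frac{1}{4353223 \frac{1}{\frac{1797212636}{363}}} = \frac{1}{4353223 \cdot \frac{363}{1797212636}} = \frac{1}{\frac{1580219949}{1797212636}} = \frac{1797212636}{1580219949}$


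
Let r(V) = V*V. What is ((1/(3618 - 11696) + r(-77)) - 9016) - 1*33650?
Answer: -296761487/8078 ≈ -36737.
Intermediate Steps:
r(V) = V²
((1/(3618 - 11696) + r(-77)) - 9016) - 1*33650 = ((1/(3618 - 11696) + (-77)²) - 9016) - 1*33650 = ((1/(-8078) + 5929) - 9016) - 33650 = ((-1/8078 + 5929) - 9016) - 33650 = (47894461/8078 - 9016) - 33650 = -24936787/8078 - 33650 = -296761487/8078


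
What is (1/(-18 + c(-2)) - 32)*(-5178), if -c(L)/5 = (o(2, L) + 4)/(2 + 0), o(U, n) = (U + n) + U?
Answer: 1824382/11 ≈ 1.6585e+5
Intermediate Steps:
o(U, n) = n + 2*U
c(L) = -20 - 5*L/2 (c(L) = -5*((L + 2*2) + 4)/(2 + 0) = -5*((L + 4) + 4)/2 = -5*((4 + L) + 4)/2 = -5*(8 + L)/2 = -5*(4 + L/2) = -20 - 5*L/2)
(1/(-18 + c(-2)) - 32)*(-5178) = (1/(-18 + (-20 - 5/2*(-2))) - 32)*(-5178) = (1/(-18 + (-20 + 5)) - 32)*(-5178) = (1/(-18 - 15) - 32)*(-5178) = (1/(-33) - 32)*(-5178) = (-1/33 - 32)*(-5178) = -1057/33*(-5178) = 1824382/11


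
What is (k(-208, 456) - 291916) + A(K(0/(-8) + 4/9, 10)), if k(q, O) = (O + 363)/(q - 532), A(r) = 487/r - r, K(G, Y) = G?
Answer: -484218299/1665 ≈ -2.9082e+5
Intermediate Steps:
A(r) = -r + 487/r
k(q, O) = (363 + O)/(-532 + q)
(k(-208, 456) - 291916) + A(K(0/(-8) + 4/9, 10)) = ((363 + 456)/(-532 - 208) - 291916) + (-(0/(-8) + 4/9) + 487/(0/(-8) + 4/9)) = (819/(-740) - 291916) + (-(0*(-⅛) + 4*(⅑)) + 487/(0*(-⅛) + 4*(⅑))) = (-1/740*819 - 291916) + (-(0 + 4/9) + 487/(0 + 4/9)) = (-819/740 - 291916) + (-1*4/9 + 487/(4/9)) = -216018659/740 + (-4/9 + 487*(9/4)) = -216018659/740 + (-4/9 + 4383/4) = -216018659/740 + 39431/36 = -484218299/1665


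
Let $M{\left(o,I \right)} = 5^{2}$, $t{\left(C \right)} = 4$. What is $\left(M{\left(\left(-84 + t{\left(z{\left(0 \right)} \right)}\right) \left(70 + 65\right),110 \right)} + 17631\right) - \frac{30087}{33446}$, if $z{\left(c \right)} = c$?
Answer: $\frac{590492489}{33446} \approx 17655.0$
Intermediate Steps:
$M{\left(o,I \right)} = 25$
$\left(M{\left(\left(-84 + t{\left(z{\left(0 \right)} \right)}\right) \left(70 + 65\right),110 \right)} + 17631\right) - \frac{30087}{33446} = \left(25 + 17631\right) - \frac{30087}{33446} = 17656 - \frac{30087}{33446} = \frac{590492489}{33446}$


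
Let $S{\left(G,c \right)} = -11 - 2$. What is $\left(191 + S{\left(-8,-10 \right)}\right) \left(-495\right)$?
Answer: $-88110$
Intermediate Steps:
$S{\left(G,c \right)} = -13$
$\left(191 + S{\left(-8,-10 \right)}\right) \left(-495\right) = \left(191 - 13\right) \left(-495\right) = 178 \left(-495\right) = -88110$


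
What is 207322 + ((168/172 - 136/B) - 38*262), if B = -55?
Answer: 466778748/2365 ≈ 1.9737e+5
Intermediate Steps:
207322 + ((168/172 - 136/B) - 38*262) = 207322 + ((168/172 - 136/(-55)) - 38*262) = 207322 + ((168*(1/172) - 136*(-1/55)) - 9956) = 207322 + ((42/43 + 136/55) - 9956) = 207322 + (8158/2365 - 9956) = 207322 - 23537782/2365 = 466778748/2365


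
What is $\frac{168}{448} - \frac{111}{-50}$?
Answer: $\frac{519}{200} \approx 2.595$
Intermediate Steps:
$\frac{168}{448} - \frac{111}{-50} = 168 \cdot \frac{1}{448} - - \frac{111}{50} = \frac{3}{8} + \frac{111}{50} = \frac{519}{200}$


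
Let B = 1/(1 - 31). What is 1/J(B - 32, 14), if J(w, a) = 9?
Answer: 1/9 ≈ 0.11111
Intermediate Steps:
B = -1/30 (B = 1/(-30) = -1/30 ≈ -0.033333)
1/J(B - 32, 14) = 1/9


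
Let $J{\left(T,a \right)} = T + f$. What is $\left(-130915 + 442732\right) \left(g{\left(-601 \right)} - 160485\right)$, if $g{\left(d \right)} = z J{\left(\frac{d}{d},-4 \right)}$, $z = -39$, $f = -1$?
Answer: $-50041951245$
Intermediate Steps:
$J{\left(T,a \right)} = -1 + T$ ($J{\left(T,a \right)} = T - 1 = -1 + T$)
$g{\left(d \right)} = 0$ ($g{\left(d \right)} = - 39 \left(-1 + \frac{d}{d}\right) = - 39 \left(-1 + 1\right) = \left(-39\right) 0 = 0$)
$\left(-130915 + 442732\right) \left(g{\left(-601 \right)} - 160485\right) = \left(-130915 + 442732\right) \left(0 - 160485\right) = 311817 \left(-160485\right) = -50041951245$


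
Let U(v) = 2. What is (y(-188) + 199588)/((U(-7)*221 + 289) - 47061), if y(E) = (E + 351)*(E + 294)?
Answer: -108433/23165 ≈ -4.6809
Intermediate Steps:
y(E) = (294 + E)*(351 + E) (y(E) = (351 + E)*(294 + E) = (294 + E)*(351 + E))
(y(-188) + 199588)/((U(-7)*221 + 289) - 47061) = ((103194 + (-188)² + 645*(-188)) + 199588)/((2*221 + 289) - 47061) = ((103194 + 35344 - 121260) + 199588)/((442 + 289) - 47061) = (17278 + 199588)/(731 - 47061) = 216866/(-46330) = 216866*(-1/46330) = -108433/23165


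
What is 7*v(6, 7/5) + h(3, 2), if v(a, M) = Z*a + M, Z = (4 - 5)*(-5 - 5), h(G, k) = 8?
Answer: 2189/5 ≈ 437.80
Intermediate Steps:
Z = 10 (Z = -1*(-10) = 10)
v(a, M) = M + 10*a (v(a, M) = 10*a + M = M + 10*a)
7*v(6, 7/5) + h(3, 2) = 7*(7/5 + 10*6) + 8 = 7*(7*(⅕) + 60) + 8 = 7*(7/5 + 60) + 8 = 7*(307/5) + 8 = 2149/5 + 8 = 2189/5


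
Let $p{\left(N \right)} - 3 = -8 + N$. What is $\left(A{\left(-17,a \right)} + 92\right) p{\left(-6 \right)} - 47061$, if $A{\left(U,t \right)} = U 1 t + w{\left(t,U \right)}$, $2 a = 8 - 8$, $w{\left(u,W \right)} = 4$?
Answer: $-48117$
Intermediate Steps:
$p{\left(N \right)} = -5 + N$ ($p{\left(N \right)} = 3 + \left(-8 + N\right) = -5 + N$)
$a = 0$ ($a = \frac{8 - 8}{2} = \frac{1}{2} \cdot 0 = 0$)
$A{\left(U,t \right)} = 4 + U t$ ($A{\left(U,t \right)} = U 1 t + 4 = U t + 4 = 4 + U t$)
$\left(A{\left(-17,a \right)} + 92\right) p{\left(-6 \right)} - 47061 = \left(\left(4 - 0\right) + 92\right) \left(-5 - 6\right) - 47061 = \left(\left(4 + 0\right) + 92\right) \left(-11\right) - 47061 = \left(4 + 92\right) \left(-11\right) - 47061 = 96 \left(-11\right) - 47061 = -1056 - 47061 = -48117$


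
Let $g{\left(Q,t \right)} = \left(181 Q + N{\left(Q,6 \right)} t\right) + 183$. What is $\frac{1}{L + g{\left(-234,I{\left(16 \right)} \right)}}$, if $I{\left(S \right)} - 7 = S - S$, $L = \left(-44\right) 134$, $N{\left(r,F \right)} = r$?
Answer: $- \frac{1}{49705} \approx -2.0119 \cdot 10^{-5}$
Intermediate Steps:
$L = -5896$
$I{\left(S \right)} = 7$ ($I{\left(S \right)} = 7 + \left(S - S\right) = 7 + 0 = 7$)
$g{\left(Q,t \right)} = 183 + 181 Q + Q t$ ($g{\left(Q,t \right)} = \left(181 Q + Q t\right) + 183 = 183 + 181 Q + Q t$)
$\frac{1}{L + g{\left(-234,I{\left(16 \right)} \right)}} = \frac{1}{-5896 + \left(183 + 181 \left(-234\right) - 1638\right)} = \frac{1}{-5896 - 43809} = \frac{1}{-49705} = - \frac{1}{49705}$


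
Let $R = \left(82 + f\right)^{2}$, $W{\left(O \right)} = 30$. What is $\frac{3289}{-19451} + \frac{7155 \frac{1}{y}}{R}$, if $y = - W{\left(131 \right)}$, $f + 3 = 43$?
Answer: $- \frac{107185079}{579017368} \approx -0.18512$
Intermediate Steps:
$f = 40$ ($f = -3 + 43 = 40$)
$y = -30$ ($y = \left(-1\right) 30 = -30$)
$R = 14884$ ($R = \left(82 + 40\right)^{2} = 122^{2} = 14884$)
$\frac{3289}{-19451} + \frac{7155 \frac{1}{y}}{R} = \frac{3289}{-19451} + \frac{7155 \frac{1}{-30}}{14884} = 3289 \left(- \frac{1}{19451}\right) + 7155 \left(- \frac{1}{30}\right) \frac{1}{14884} = - \frac{3289}{19451} - \frac{477}{29768} = - \frac{107185079}{579017368}$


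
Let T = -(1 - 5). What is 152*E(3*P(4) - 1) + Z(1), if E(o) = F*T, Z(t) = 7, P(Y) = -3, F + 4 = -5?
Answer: -5465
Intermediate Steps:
F = -9 (F = -4 - 5 = -9)
T = 4 (T = -1*(-4) = 4)
E(o) = -36 (E(o) = -9*4 = -36)
152*E(3*P(4) - 1) + Z(1) = 152*(-36) + 7 = -5472 + 7 = -5465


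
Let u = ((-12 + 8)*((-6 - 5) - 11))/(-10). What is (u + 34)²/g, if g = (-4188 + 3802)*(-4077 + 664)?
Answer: 7938/16467725 ≈ 0.00048203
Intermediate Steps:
u = -44/5 (u = -4*(-11 - 11)*(-⅒) = -4*(-22)*(-⅒) = 88*(-⅒) = -44/5 ≈ -8.8000)
g = 1317418 (g = -386*(-3413) = 1317418)
(u + 34)²/g = (-44/5 + 34)²/1317418 = (126/5)²*(1/1317418) = (15876/25)*(1/1317418) = 7938/16467725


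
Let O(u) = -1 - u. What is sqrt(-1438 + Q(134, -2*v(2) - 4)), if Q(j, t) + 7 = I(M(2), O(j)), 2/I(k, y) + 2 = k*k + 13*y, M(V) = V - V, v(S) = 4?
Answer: I*sqrt(4460789319)/1757 ≈ 38.013*I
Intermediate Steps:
M(V) = 0
I(k, y) = 2/(-2 + k**2 + 13*y) (I(k, y) = 2/(-2 + (k*k + 13*y)) = 2/(-2 + (k**2 + 13*y)) = 2/(-2 + k**2 + 13*y))
Q(j, t) = -7 + 2/(-15 - 13*j) (Q(j, t) = -7 + 2/(-2 + 0**2 + 13*(-1 - j)) = -7 + 2/(-2 + 0 + (-13 - 13*j)) = -7 + 2/(-15 - 13*j))
sqrt(-1438 + Q(134, -2*v(2) - 4)) = sqrt(-1438 + (-107 - 91*134)/(15 + 13*134)) = sqrt(-1438 + (-107 - 12194)/(15 + 1742)) = sqrt(-1438 - 12301/1757) = sqrt(-2538867/1757) = I*sqrt(4460789319)/1757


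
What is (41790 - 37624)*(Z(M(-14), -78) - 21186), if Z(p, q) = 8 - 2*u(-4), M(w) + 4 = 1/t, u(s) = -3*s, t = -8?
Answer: -88327532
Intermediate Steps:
M(w) = -33/8 (M(w) = -4 + 1/(-8) = -4 - ⅛ = -33/8)
Z(p, q) = -16 (Z(p, q) = 8 - (-6)*(-4) = 8 - 2*12 = 8 - 24 = -16)
(41790 - 37624)*(Z(M(-14), -78) - 21186) = (41790 - 37624)*(-16 - 21186) = 4166*(-21202) = -88327532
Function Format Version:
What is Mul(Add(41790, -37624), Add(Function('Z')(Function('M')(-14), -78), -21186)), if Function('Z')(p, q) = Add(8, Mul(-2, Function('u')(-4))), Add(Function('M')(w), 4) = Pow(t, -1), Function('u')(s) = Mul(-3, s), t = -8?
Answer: -88327532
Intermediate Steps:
Function('M')(w) = Rational(-33, 8) (Function('M')(w) = Add(-4, Pow(-8, -1)) = Add(-4, Rational(-1, 8)) = Rational(-33, 8))
Function('Z')(p, q) = -16 (Function('Z')(p, q) = Add(8, Mul(-2, Mul(-3, -4))) = Add(8, Mul(-2, 12)) = Add(8, -24) = -16)
Mul(Add(41790, -37624), Add(Function('Z')(Function('M')(-14), -78), -21186)) = Mul(Add(41790, -37624), Add(-16, -21186)) = Mul(4166, -21202) = -88327532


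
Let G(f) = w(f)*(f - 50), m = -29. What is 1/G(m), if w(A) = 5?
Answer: -1/395 ≈ -0.0025316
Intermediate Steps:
G(f) = -250 + 5*f (G(f) = 5*(f - 50) = 5*(-50 + f) = -250 + 5*f)
1/G(m) = 1/(-250 + 5*(-29)) = 1/(-250 - 145) = 1/(-395) = -1/395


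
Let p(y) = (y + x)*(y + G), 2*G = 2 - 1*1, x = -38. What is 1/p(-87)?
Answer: 2/21625 ≈ 9.2486e-5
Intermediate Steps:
G = ½ (G = (2 - 1*1)/2 = (2 - 1)/2 = (½)*1 = ½ ≈ 0.50000)
p(y) = (½ + y)*(-38 + y) (p(y) = (y - 38)*(y + ½) = (-38 + y)*(½ + y) = (½ + y)*(-38 + y))
1/p(-87) = 1/(-19 + (-87)² - 75/2*(-87)) = 1/(-19 + 7569 + 6525/2) = 1/(21625/2) = 2/21625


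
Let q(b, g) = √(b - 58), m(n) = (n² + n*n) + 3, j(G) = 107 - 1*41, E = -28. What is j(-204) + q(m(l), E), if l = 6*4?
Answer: 66 + √1097 ≈ 99.121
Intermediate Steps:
j(G) = 66 (j(G) = 107 - 41 = 66)
l = 24
m(n) = 3 + 2*n² (m(n) = (n² + n²) + 3 = 2*n² + 3 = 3 + 2*n²)
q(b, g) = √(-58 + b)
j(-204) + q(m(l), E) = 66 + √(-58 + (3 + 2*24²)) = 66 + √(-58 + (3 + 2*576)) = 66 + √(-58 + (3 + 1152)) = 66 + √(-58 + 1155) = 66 + √1097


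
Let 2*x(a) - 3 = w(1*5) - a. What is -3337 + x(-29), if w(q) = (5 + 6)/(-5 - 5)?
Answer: -66431/20 ≈ -3321.6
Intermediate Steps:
w(q) = -11/10 (w(q) = 11/(-10) = 11*(-1/10) = -11/10)
x(a) = 19/20 - a/2 (x(a) = 3/2 + (-11/10 - a)/2 = 3/2 + (-11/20 - a/2) = 19/20 - a/2)
-3337 + x(-29) = -3337 + (19/20 - 1/2*(-29)) = -3337 + (19/20 + 29/2) = -3337 + 309/20 = -66431/20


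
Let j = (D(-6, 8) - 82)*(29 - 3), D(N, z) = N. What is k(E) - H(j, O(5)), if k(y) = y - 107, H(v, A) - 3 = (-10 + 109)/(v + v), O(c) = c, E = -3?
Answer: -46999/416 ≈ -112.98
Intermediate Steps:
j = -2288 (j = (-6 - 82)*(29 - 3) = -88*26 = -2288)
H(v, A) = 3 + 99/(2*v) (H(v, A) = 3 + (-10 + 109)/(v + v) = 3 + 99/((2*v)) = 3 + 99*(1/(2*v)) = 3 + 99/(2*v))
k(y) = -107 + y
k(E) - H(j, O(5)) = (-107 - 3) - (3 + (99/2)/(-2288)) = -110 - (3 + (99/2)*(-1/2288)) = -110 - (3 - 9/416) = -110 - 1*1239/416 = -110 - 1239/416 = -46999/416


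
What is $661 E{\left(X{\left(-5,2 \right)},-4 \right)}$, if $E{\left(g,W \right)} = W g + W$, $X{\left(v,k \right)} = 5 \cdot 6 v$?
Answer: $393956$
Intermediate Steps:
$X{\left(v,k \right)} = 30 v$
$E{\left(g,W \right)} = W + W g$
$661 E{\left(X{\left(-5,2 \right)},-4 \right)} = 661 \left(- 4 \left(1 + 30 \left(-5\right)\right)\right) = 661 \left(- 4 \left(1 - 150\right)\right) = 661 \left(\left(-4\right) \left(-149\right)\right) = 661 \cdot 596 = 393956$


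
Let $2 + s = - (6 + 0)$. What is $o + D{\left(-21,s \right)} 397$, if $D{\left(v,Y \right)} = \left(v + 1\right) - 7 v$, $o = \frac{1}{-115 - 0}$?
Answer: $\frac{5798184}{115} \approx 50419.0$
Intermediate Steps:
$o = - \frac{1}{115}$ ($o = \frac{1}{-115 + 0} = \frac{1}{-115} = - \frac{1}{115} \approx -0.0086956$)
$s = -8$ ($s = -2 - \left(6 + 0\right) = -2 - 6 = -8$)
$D{\left(v,Y \right)} = 1 - 6 v$ ($D{\left(v,Y \right)} = \left(1 + v\right) - 7 v = 1 - 6 v$)
$o + D{\left(-21,s \right)} 397 = - \frac{1}{115} + \left(1 - -126\right) 397 = - \frac{1}{115} + \left(1 + 126\right) 397 = - \frac{1}{115} + 127 \cdot 397 = - \frac{1}{115} + 50419 = \frac{5798184}{115}$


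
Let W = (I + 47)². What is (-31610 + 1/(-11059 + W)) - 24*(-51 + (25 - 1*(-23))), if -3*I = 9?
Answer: -287721175/9123 ≈ -31538.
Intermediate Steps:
I = -3 (I = -⅓*9 = -3)
W = 1936 (W = (-3 + 47)² = 44² = 1936)
(-31610 + 1/(-11059 + W)) - 24*(-51 + (25 - 1*(-23))) = (-31610 + 1/(-11059 + 1936)) - 24*(-51 + (25 - 1*(-23))) = (-31610 + 1/(-9123)) - 24*(-51 + (25 + 23)) = (-31610 - 1/9123) - 24*(-51 + 48) = -288378031/9123 - 24*(-3) = -288378031/9123 + 72 = -287721175/9123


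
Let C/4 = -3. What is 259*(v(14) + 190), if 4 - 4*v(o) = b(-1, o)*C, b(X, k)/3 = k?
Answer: 82103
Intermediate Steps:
b(X, k) = 3*k
C = -12 (C = 4*(-3) = -12)
v(o) = 1 + 9*o (v(o) = 1 - 3*o*(-12)/4 = 1 - (-9)*o = 1 + 9*o)
259*(v(14) + 190) = 259*((1 + 9*14) + 190) = 259*((1 + 126) + 190) = 259*(127 + 190) = 259*317 = 82103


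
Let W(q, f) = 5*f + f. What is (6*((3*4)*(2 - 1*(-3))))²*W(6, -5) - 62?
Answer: -3888062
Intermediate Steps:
W(q, f) = 6*f
(6*((3*4)*(2 - 1*(-3))))²*W(6, -5) - 62 = (6*((3*4)*(2 - 1*(-3))))²*(6*(-5)) - 62 = (6*(12*(2 + 3)))²*(-30) - 62 = (6*(12*5))²*(-30) - 62 = (6*60)²*(-30) - 62 = 360²*(-30) - 62 = 129600*(-30) - 62 = -3888000 - 62 = -3888062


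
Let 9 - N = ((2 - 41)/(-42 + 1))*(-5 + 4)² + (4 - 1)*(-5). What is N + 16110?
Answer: 661455/41 ≈ 16133.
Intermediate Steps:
N = 945/41 (N = 9 - (((2 - 41)/(-42 + 1))*(-5 + 4)² + (4 - 1)*(-5)) = 9 - (-39/(-41)*(-1)² + 3*(-5)) = 9 - (-39*(-1/41)*1 - 15) = 9 - ((39/41)*1 - 15) = 9 - (39/41 - 15) = 9 - 1*(-576/41) = 9 + 576/41 = 945/41 ≈ 23.049)
N + 16110 = 945/41 + 16110 = 661455/41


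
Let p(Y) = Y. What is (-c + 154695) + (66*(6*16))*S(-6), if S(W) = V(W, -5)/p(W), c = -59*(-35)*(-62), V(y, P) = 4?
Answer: 278501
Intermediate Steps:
c = -128030 (c = 2065*(-62) = -128030)
S(W) = 4/W
(-c + 154695) + (66*(6*16))*S(-6) = (-1*(-128030) + 154695) + (66*(6*16))*(4/(-6)) = (128030 + 154695) + (66*96)*(4*(-⅙)) = 282725 + 6336*(-⅔) = 282725 - 4224 = 278501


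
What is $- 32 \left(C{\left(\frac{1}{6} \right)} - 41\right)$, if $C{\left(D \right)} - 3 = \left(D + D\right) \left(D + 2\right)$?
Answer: $\frac{10736}{9} \approx 1192.9$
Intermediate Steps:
$C{\left(D \right)} = 3 + 2 D \left(2 + D\right)$ ($C{\left(D \right)} = 3 + \left(D + D\right) \left(D + 2\right) = 3 + 2 D \left(2 + D\right)$)
$- 32 \left(C{\left(\frac{1}{6} \right)} - 41\right) = - 32 \left(\left(3 + 2 \left(\frac{1}{6}\right)^{2} + \frac{4}{6}\right) - 41\right) = - 32 \left(\left(3 + \frac{2}{36} + 4 \cdot \frac{1}{6}\right) - 41\right) = - 32 \left(\left(3 + 2 \cdot \frac{1}{36} + \frac{2}{3}\right) - 41\right) = - 32 \left(\left(3 + \frac{1}{18} + \frac{2}{3}\right) - 41\right) = - 32 \left(\frac{67}{18} - 41\right) = \left(-32\right) \left(- \frac{671}{18}\right) = \frac{10736}{9}$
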